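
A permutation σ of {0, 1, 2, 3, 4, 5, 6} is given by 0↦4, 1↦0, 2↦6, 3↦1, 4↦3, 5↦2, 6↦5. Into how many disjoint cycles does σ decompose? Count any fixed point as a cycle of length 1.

Cycle decomposition: (0 4 3 1) (2 6 5).
2 cycles.

2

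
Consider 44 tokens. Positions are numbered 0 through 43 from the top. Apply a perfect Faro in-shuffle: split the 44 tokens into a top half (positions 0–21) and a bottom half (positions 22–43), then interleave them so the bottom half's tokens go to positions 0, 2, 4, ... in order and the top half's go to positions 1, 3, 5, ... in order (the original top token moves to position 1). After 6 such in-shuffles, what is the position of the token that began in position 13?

Track the token's position through each in-shuffle:
13 → 27 → 10 → 21 → 43 → 42 → 40

40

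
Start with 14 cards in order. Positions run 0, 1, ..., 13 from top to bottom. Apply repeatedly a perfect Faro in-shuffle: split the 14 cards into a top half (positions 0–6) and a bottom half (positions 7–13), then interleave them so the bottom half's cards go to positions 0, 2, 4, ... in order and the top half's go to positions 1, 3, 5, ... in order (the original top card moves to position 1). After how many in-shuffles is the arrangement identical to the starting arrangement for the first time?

The in-shuffle permutes the 14 positions with cycle lengths [2, 4, 4, 4].
Every card is home exactly when every cycle has completed a whole number of laps, i.e. after lcm(2, 4) = 4 in-shuffles.

4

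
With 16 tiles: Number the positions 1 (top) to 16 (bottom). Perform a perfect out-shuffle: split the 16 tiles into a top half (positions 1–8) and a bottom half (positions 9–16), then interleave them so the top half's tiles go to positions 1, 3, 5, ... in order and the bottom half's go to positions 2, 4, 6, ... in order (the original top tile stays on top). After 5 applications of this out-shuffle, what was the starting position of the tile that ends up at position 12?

Work backwards from position 12, undoing one out-shuffle at a time:
12 ← 14 ← 15 ← 8 ← 12 ← 14
So the tile now at position 12 started at position 14.

14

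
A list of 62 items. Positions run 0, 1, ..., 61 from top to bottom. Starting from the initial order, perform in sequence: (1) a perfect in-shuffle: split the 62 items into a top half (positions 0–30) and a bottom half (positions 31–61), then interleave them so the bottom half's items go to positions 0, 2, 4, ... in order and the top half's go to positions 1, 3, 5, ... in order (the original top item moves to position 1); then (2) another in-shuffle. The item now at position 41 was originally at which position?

41

Undo the operations in reverse order, starting from position 41:
  undo op 2 (in-shuffle, from top half): 41 ← 20
  undo op 1 (in-shuffle, from bottom half): 20 ← 41
So the item at position 41 came from original position 41.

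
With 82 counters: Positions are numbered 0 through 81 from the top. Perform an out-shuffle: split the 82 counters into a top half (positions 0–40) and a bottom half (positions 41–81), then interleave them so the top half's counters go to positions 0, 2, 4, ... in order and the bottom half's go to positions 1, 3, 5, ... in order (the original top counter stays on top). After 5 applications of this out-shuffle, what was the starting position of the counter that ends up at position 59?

Work backwards from position 59, undoing one out-shuffle at a time:
59 ← 70 ← 35 ← 58 ← 29 ← 55
So the counter now at position 59 started at position 55.

55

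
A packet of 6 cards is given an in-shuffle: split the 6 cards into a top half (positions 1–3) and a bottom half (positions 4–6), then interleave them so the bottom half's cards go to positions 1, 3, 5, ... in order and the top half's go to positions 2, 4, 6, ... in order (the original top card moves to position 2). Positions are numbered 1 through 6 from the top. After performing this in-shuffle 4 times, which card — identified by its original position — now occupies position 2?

Work backwards from position 2, undoing one in-shuffle at a time:
2 ← 1 ← 4 ← 2 ← 1
So the card now at position 2 started at position 1.

1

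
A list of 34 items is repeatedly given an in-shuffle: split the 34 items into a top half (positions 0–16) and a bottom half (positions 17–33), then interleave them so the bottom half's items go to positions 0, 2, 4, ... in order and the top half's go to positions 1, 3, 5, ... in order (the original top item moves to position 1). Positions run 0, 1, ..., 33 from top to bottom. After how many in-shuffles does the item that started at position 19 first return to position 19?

Follow position 19 under repeated in-shuffles:
19 → 4 → 9 → 19
It first returns after 3 in-shuffles.

3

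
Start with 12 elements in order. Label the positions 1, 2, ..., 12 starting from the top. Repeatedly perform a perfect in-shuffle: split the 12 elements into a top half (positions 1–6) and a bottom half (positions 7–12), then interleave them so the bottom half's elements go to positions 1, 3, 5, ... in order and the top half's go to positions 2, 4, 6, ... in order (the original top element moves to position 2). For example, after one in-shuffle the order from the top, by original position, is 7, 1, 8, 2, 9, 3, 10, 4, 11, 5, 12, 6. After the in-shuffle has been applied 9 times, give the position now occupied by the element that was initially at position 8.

Track the element's position through each in-shuffle:
8 → 3 → 6 → 12 → 11 → 9 → 5 → 10 → 7 → 1

1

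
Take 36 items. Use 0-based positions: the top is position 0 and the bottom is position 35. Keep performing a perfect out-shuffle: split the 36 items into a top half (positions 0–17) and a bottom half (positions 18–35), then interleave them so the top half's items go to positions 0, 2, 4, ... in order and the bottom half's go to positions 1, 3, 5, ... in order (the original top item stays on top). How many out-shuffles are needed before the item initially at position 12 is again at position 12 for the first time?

12

Follow position 12 under repeated out-shuffles:
12 → 24 → 13 → 26 → 17 → 34 → 33 → 31 → 27 → 19 → 3 → 6 → 12
It first returns after 12 out-shuffles.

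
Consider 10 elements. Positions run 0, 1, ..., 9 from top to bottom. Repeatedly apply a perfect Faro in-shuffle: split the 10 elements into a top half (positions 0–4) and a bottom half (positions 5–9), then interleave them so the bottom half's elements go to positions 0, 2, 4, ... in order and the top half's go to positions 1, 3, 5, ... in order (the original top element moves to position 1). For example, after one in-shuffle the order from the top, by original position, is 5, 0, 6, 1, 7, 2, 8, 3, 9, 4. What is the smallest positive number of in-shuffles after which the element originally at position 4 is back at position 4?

Follow position 4 under repeated in-shuffles:
4 → 9 → 8 → 6 → 2 → 5 → 0 → 1 → 3 → 7 → 4
It first returns after 10 in-shuffles.

10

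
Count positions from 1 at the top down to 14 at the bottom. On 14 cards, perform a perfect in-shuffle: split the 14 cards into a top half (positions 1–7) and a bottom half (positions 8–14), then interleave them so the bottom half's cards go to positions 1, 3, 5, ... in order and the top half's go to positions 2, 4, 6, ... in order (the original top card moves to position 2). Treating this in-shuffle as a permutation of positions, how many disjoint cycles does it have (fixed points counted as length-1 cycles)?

4

Trace each unvisited position around until it returns:
(1 2 4 8) (3 6 12 9) (5 10) (7 14 13 11)
4 cycles in total.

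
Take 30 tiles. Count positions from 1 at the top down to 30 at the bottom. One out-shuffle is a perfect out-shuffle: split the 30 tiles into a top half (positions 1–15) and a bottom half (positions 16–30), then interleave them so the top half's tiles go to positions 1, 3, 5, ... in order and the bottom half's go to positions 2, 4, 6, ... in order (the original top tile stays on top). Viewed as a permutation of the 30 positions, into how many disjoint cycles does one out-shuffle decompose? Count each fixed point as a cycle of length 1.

Trace each unvisited position around until it returns:
(1) (2 3 5 9 17 4 ... len 28) (30)
3 cycles in total.

3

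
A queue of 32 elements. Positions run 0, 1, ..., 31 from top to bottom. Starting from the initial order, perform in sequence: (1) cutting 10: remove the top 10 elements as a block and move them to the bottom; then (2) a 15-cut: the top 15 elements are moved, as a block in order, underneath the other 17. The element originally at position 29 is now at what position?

Track the element from position 29 forward through each operation:
  after op 1 (cut 10): 29 → 19
  after op 2 (cut 15): 19 → 4

4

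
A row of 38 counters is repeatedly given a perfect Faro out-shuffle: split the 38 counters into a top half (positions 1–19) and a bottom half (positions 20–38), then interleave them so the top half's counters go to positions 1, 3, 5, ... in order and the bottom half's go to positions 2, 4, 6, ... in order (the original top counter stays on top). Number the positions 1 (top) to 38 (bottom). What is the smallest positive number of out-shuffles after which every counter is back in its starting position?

The out-shuffle permutes the 38 positions with cycle lengths [1, 1, 36].
Every counter is home exactly when every cycle has completed a whole number of laps, i.e. after lcm(1, 36) = 36 out-shuffles.

36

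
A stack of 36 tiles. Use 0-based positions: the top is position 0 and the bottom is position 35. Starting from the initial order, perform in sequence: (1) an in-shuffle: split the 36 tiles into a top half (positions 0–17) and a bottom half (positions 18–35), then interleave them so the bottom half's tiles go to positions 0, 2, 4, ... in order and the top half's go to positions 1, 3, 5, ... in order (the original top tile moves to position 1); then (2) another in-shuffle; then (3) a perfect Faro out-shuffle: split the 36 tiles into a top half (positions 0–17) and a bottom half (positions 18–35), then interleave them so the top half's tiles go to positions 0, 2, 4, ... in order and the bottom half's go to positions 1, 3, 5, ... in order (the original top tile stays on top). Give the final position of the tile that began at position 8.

35

Track the tile from position 8 forward through each operation:
  after op 1 (in-shuffle): 8 → 17
  after op 2 (in-shuffle): 17 → 35
  after op 3 (out-shuffle): 35 → 35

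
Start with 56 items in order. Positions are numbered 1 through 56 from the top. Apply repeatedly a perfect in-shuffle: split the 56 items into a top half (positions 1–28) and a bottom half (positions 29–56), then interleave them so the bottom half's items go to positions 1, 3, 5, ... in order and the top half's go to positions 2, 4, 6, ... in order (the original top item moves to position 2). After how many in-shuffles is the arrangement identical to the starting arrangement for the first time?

The in-shuffle permutes the 56 positions with cycle lengths [2, 18, 18, 18].
Every item is home exactly when every cycle has completed a whole number of laps, i.e. after lcm(2, 18) = 18 in-shuffles.

18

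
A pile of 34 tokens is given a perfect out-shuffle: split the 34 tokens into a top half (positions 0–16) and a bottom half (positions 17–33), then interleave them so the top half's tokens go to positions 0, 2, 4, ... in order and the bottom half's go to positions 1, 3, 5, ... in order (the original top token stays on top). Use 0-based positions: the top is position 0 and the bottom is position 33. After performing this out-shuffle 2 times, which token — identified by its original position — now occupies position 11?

11

Work backwards from position 11, undoing one out-shuffle at a time:
11 ← 22 ← 11
So the token now at position 11 started at position 11.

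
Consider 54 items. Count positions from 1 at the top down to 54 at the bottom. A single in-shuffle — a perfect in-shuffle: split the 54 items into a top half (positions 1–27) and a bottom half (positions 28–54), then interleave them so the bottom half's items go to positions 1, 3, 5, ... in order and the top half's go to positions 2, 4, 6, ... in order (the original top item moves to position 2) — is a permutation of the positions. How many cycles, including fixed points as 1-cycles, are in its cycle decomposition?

Trace each unvisited position around until it returns:
(1 2 4 8 16 32 ... len 20) (3 6 12 24 48 41 ... len 20) (5 10 20 40 25 50 45 35 15 30) (11 22 44 33)
4 cycles in total.

4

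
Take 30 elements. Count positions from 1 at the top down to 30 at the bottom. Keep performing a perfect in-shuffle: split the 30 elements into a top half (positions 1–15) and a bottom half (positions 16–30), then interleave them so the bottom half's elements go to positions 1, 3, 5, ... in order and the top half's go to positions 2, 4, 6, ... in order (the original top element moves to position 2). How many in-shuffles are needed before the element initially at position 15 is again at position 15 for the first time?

5

Follow position 15 under repeated in-shuffles:
15 → 30 → 29 → 27 → 23 → 15
It first returns after 5 in-shuffles.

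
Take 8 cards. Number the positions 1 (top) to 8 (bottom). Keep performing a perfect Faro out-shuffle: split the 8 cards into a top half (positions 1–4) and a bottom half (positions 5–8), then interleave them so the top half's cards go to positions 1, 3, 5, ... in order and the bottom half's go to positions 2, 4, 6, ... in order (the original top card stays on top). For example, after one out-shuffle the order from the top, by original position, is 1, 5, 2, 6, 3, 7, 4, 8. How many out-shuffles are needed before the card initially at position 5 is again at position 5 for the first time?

3

Follow position 5 under repeated out-shuffles:
5 → 2 → 3 → 5
It first returns after 3 out-shuffles.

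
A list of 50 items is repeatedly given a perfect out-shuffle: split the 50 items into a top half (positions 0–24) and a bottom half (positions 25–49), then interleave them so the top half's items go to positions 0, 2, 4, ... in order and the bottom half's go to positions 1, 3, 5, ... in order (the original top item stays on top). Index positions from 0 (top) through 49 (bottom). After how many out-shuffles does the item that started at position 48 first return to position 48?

Follow position 48 under repeated out-shuffles:
48 → 47 → 45 → 41 → 33 → 17 → 34 → 19 → ... → 48 (length 21)
It first returns after 21 out-shuffles.

21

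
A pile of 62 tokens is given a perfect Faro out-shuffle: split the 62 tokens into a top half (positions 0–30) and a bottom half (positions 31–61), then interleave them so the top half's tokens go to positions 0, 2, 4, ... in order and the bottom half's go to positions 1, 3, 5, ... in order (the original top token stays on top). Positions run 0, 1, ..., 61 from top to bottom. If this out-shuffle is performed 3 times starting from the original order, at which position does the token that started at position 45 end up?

55

Track the token's position through each out-shuffle:
45 → 29 → 58 → 55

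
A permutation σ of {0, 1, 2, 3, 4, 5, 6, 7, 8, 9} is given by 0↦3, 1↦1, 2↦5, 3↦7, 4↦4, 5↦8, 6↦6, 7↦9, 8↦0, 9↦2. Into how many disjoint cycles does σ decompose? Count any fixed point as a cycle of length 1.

Cycle decomposition: (0 3 7 9 2 5 8) (1) (4) (6).
4 cycles.

4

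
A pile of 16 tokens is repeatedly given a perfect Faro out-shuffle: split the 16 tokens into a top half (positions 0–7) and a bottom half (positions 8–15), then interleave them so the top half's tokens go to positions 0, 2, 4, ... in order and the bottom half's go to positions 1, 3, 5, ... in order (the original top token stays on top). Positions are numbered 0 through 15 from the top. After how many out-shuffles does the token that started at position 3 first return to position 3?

4

Follow position 3 under repeated out-shuffles:
3 → 6 → 12 → 9 → 3
It first returns after 4 out-shuffles.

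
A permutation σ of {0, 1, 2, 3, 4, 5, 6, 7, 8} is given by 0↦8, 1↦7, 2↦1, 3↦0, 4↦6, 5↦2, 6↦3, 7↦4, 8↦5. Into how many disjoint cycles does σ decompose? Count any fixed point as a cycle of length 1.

Cycle decomposition: (0 8 5 2 1 7 4 6 3).
1 cycle.

1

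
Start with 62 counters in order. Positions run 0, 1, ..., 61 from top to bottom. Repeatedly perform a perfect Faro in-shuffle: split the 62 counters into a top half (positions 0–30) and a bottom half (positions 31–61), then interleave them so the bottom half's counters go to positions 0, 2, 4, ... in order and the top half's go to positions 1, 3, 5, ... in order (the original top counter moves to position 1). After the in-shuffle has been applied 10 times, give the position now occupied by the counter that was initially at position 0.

Track the counter's position through each in-shuffle:
0 → 1 → 3 → 7 → 15 → 31 → 0 → 1 → 3 → 7 → 15

15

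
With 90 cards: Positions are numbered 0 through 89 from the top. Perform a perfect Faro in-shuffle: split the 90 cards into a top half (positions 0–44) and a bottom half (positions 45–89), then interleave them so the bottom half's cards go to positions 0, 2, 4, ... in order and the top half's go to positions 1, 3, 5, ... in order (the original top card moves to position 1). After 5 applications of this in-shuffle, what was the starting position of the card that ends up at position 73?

Work backwards from position 73, undoing one in-shuffle at a time:
73 ← 36 ← 63 ← 31 ← 15 ← 7
So the card now at position 73 started at position 7.

7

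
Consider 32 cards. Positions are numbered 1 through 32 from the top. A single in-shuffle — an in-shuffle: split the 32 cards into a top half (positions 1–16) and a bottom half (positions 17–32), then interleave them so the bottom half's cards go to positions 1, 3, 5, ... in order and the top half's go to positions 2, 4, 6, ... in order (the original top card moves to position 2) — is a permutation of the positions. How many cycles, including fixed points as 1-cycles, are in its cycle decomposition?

4

Trace each unvisited position around until it returns:
(1 2 4 8 16 32 31 29 25 17) (3 6 12 24 15 30 27 21 9 18) (5 10 20 7 14 28 23 13 26 19) (11 22)
4 cycles in total.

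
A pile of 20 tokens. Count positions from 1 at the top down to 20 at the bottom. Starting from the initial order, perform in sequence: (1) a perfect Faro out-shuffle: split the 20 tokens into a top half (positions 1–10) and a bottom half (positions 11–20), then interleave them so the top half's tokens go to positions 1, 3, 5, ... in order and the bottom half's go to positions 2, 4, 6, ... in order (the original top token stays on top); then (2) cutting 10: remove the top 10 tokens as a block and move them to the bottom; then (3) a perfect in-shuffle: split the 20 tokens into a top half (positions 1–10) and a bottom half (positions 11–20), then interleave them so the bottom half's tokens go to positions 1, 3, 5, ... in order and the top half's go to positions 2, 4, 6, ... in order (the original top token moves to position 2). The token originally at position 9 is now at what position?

14

Track the token from position 9 forward through each operation:
  after op 1 (out-shuffle): 9 → 17
  after op 2 (cut 10): 17 → 7
  after op 3 (in-shuffle): 7 → 14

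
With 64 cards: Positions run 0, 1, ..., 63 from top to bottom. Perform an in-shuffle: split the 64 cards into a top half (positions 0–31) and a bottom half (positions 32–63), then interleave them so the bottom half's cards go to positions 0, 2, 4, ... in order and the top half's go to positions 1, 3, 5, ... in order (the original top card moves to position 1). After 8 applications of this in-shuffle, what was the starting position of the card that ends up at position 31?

56

Work backwards from position 31, undoing one in-shuffle at a time:
31 ← 15 ← 7 ← 3 ← 1 ← 0 ← 32 ← 48 ← 56
So the card now at position 31 started at position 56.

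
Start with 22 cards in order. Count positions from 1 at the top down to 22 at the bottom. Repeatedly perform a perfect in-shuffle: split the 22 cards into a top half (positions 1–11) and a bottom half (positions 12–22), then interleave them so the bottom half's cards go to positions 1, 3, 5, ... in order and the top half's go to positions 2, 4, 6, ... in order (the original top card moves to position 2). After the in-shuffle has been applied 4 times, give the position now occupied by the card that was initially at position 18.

Track the card's position through each in-shuffle:
18 → 13 → 3 → 6 → 12

12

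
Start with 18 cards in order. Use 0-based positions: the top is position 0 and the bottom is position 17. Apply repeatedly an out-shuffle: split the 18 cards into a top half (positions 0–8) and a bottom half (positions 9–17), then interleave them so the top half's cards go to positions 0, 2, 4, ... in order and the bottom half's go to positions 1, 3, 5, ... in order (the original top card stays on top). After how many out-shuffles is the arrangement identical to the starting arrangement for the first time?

8

The out-shuffle permutes the 18 positions with cycle lengths [1, 1, 8, 8].
Every card is home exactly when every cycle has completed a whole number of laps, i.e. after lcm(1, 8) = 8 out-shuffles.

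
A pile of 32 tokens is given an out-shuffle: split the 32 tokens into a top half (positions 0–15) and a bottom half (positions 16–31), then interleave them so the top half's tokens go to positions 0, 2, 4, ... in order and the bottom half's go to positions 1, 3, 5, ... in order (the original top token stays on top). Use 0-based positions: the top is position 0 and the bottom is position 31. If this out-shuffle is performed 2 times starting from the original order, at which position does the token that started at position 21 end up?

Track the token's position through each out-shuffle:
21 → 11 → 22

22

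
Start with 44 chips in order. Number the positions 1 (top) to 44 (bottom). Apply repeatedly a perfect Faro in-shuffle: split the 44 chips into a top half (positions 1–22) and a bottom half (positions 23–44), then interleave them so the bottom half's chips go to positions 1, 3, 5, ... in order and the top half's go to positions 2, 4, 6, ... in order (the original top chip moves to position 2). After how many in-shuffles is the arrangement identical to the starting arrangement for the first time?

The in-shuffle permutes the 44 positions with cycle lengths [2, 4, 4, 4, 6, 12, 12].
Every chip is home exactly when every cycle has completed a whole number of laps, i.e. after lcm(2, 4, 6, 12) = 12 in-shuffles.

12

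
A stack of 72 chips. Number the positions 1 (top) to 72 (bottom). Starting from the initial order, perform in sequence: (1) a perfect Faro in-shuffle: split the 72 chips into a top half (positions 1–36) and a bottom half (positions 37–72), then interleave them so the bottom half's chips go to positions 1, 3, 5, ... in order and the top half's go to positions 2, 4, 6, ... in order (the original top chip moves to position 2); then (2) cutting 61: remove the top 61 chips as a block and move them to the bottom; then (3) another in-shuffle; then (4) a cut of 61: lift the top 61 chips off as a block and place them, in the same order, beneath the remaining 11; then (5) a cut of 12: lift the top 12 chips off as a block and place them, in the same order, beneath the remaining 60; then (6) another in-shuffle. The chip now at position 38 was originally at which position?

Undo the operations in reverse order, starting from position 38:
  undo op 6 (in-shuffle, from top half): 38 ← 19
  undo op 5 (cut 12): 19 ← 31
  undo op 4 (cut 61): 31 ← 20
  undo op 3 (in-shuffle, from top half): 20 ← 10
  undo op 2 (cut 61): 10 ← 71
  undo op 1 (in-shuffle, from bottom half): 71 ← 72
So the chip at position 38 came from original position 72.

72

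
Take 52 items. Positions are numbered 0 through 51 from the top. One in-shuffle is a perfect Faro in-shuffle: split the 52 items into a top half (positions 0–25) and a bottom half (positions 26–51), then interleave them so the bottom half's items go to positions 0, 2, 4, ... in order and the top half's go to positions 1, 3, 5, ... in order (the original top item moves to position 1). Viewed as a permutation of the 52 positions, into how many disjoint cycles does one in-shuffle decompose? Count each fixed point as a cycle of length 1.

Trace each unvisited position around until it returns:
(0 1 3 7 15 31 ... len 52)
1 cycle in total.

1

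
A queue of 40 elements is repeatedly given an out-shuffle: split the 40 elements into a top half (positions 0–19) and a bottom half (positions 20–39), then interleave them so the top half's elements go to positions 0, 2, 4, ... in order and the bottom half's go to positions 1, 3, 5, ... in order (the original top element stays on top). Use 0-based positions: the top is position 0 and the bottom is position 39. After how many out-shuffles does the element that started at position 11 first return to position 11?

12

Follow position 11 under repeated out-shuffles:
11 → 22 → 5 → 10 → 20 → 1 → 2 → 4 → 8 → 16 → 32 → 25 → 11
It first returns after 12 out-shuffles.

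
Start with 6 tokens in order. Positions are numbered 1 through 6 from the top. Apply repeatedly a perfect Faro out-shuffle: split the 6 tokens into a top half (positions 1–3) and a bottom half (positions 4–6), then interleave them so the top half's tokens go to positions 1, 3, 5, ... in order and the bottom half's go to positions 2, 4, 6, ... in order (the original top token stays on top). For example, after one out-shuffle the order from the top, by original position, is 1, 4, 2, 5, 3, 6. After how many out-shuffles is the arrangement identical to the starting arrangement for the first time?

4

The out-shuffle permutes the 6 positions with cycle lengths [1, 1, 4].
Every token is home exactly when every cycle has completed a whole number of laps, i.e. after lcm(1, 4) = 4 out-shuffles.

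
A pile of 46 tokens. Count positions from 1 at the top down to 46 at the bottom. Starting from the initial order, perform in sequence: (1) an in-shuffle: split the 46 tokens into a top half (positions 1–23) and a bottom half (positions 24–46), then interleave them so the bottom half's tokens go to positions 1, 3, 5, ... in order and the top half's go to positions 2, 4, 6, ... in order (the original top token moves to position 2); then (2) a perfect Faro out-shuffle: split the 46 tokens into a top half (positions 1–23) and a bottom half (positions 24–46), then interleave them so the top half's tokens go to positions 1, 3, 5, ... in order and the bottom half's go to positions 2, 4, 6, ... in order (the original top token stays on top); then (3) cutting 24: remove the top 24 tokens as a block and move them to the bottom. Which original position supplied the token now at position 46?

Undo the operations in reverse order, starting from position 46:
  undo op 3 (cut 24): 46 ← 24
  undo op 2 (out-shuffle, from bottom half): 24 ← 35
  undo op 1 (in-shuffle, from bottom half): 35 ← 41
So the token at position 46 came from original position 41.

41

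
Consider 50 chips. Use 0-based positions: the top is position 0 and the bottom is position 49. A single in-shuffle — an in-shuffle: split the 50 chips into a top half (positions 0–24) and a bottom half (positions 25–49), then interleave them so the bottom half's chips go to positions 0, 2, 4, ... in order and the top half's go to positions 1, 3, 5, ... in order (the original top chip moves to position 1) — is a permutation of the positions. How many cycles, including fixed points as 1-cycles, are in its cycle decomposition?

Trace each unvisited position around until it returns:
(0 1 3 7 15 31 12 25) (2 5 11 23 47 44 38 26) (4 9 19 39 28 6 13 27) (8 17 35 20 41 32 14 29) (10 21 43 36 22 45 40 30) (16 33) (18 37 24 49 48 46 42 34)
7 cycles in total.

7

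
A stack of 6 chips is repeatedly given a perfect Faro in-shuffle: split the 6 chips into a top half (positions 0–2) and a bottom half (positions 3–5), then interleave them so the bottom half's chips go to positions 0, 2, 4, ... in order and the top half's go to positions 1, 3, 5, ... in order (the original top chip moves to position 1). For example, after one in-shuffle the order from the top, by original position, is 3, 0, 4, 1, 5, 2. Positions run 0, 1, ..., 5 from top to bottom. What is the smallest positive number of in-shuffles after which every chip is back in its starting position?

The in-shuffle permutes the 6 positions with cycle lengths [3, 3].
Every chip is home exactly when every cycle has completed a whole number of laps, i.e. after lcm(3) = 3 in-shuffles.

3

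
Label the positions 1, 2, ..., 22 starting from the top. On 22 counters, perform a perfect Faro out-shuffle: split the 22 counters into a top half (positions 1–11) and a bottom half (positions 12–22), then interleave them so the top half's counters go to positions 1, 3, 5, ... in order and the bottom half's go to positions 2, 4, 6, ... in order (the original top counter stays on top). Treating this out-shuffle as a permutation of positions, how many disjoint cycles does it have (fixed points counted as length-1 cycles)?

7

Trace each unvisited position around until it returns:
(1) (2 3 5 9 17 12) (4 7 13) (6 11 21 20 18 14) (8 15) (10 19 16) (22)
7 cycles in total.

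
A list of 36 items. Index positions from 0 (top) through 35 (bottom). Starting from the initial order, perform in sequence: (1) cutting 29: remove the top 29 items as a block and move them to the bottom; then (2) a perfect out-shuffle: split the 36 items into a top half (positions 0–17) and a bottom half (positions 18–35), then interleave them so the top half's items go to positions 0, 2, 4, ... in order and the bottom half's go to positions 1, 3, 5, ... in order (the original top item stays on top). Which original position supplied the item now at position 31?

26

Undo the operations in reverse order, starting from position 31:
  undo op 2 (out-shuffle, from bottom half): 31 ← 33
  undo op 1 (cut 29): 33 ← 26
So the item at position 31 came from original position 26.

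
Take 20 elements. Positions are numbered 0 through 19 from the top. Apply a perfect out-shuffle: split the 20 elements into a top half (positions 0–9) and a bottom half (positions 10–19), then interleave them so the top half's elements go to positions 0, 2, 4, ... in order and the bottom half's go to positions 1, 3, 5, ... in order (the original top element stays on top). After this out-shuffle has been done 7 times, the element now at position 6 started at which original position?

14

Work backwards from position 6, undoing one out-shuffle at a time:
6 ← 3 ← 11 ← 15 ← 17 ← 18 ← 9 ← 14
So the element now at position 6 started at position 14.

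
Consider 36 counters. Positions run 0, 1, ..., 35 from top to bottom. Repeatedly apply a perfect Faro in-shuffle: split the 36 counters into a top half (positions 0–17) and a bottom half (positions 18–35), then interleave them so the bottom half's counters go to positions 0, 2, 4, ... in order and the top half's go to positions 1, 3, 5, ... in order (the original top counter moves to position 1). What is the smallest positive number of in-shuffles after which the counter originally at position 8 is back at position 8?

36

Follow position 8 under repeated in-shuffles:
8 → 17 → 35 → 34 → 32 → 28 → 20 → 4 → ... → 8 (length 36)
It first returns after 36 in-shuffles.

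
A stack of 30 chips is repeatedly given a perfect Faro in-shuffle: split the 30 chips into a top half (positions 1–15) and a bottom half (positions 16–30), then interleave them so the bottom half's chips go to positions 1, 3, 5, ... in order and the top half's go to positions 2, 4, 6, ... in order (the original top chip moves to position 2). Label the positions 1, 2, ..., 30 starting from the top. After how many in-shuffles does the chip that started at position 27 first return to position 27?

5

Follow position 27 under repeated in-shuffles:
27 → 23 → 15 → 30 → 29 → 27
It first returns after 5 in-shuffles.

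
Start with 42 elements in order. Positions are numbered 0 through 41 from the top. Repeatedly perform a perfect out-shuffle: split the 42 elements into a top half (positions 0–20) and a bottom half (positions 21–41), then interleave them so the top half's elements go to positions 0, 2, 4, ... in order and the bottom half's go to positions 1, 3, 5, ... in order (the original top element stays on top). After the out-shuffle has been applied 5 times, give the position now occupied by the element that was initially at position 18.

Track the element's position through each out-shuffle:
18 → 36 → 31 → 21 → 1 → 2

2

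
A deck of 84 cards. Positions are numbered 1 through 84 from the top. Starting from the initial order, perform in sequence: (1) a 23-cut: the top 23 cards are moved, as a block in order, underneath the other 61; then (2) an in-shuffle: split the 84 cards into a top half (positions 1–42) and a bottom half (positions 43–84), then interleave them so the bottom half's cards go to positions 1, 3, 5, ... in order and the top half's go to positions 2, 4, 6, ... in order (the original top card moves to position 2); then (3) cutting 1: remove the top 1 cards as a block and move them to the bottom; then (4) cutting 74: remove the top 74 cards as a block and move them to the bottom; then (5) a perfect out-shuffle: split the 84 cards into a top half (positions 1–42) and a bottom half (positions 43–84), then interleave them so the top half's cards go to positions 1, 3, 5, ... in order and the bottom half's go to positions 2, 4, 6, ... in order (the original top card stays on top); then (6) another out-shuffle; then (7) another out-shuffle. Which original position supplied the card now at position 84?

19

Undo the operations in reverse order, starting from position 84:
  undo op 7 (out-shuffle, from bottom half): 84 ← 84
  undo op 6 (out-shuffle, from bottom half): 84 ← 84
  undo op 5 (out-shuffle, from bottom half): 84 ← 84
  undo op 4 (cut 74): 84 ← 74
  undo op 3 (cut 1): 74 ← 75
  undo op 2 (in-shuffle, from bottom half): 75 ← 80
  undo op 1 (cut 23): 80 ← 19
So the card at position 84 came from original position 19.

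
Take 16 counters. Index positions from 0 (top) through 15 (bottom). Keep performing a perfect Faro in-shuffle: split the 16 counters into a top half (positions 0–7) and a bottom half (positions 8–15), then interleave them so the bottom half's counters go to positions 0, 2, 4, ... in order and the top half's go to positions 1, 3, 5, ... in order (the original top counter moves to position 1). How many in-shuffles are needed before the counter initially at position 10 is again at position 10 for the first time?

Follow position 10 under repeated in-shuffles:
10 → 4 → 9 → 2 → 5 → 11 → 6 → 13 → 10
It first returns after 8 in-shuffles.

8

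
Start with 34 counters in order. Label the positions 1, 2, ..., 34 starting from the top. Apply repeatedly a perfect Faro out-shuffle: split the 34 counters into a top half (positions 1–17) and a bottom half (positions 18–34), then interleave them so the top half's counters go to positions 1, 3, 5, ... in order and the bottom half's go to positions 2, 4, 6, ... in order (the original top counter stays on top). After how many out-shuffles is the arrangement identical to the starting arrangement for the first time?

10

The out-shuffle permutes the 34 positions with cycle lengths [1, 1, 2, 10, 10, 10].
Every counter is home exactly when every cycle has completed a whole number of laps, i.e. after lcm(1, 2, 10) = 10 out-shuffles.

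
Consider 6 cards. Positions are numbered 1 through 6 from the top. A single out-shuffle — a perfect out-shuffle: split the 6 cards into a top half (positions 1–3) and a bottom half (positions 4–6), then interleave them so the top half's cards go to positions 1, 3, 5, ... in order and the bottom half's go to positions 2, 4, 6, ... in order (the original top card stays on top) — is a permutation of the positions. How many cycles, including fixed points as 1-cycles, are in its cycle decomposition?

3

Trace each unvisited position around until it returns:
(1) (2 3 5 4) (6)
3 cycles in total.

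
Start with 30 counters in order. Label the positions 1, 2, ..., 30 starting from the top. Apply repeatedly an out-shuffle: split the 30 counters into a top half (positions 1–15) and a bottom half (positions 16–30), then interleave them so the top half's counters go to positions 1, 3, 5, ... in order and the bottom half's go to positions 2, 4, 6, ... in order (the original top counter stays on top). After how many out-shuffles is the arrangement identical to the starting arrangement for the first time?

The out-shuffle permutes the 30 positions with cycle lengths [1, 1, 28].
Every counter is home exactly when every cycle has completed a whole number of laps, i.e. after lcm(1, 28) = 28 out-shuffles.

28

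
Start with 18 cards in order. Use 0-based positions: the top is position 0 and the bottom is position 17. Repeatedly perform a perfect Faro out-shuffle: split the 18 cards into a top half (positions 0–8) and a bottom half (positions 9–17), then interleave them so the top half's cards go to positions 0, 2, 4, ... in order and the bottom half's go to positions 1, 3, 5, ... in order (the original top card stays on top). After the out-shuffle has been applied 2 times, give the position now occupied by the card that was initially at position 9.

2

Track the card's position through each out-shuffle:
9 → 1 → 2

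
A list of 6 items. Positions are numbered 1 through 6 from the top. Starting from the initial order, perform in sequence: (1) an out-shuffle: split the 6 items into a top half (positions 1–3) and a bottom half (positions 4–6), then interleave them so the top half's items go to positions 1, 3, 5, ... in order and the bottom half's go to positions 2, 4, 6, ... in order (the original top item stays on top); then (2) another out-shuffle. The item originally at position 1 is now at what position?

Track the item from position 1 forward through each operation:
  after op 1 (out-shuffle): 1 → 1
  after op 2 (out-shuffle): 1 → 1

1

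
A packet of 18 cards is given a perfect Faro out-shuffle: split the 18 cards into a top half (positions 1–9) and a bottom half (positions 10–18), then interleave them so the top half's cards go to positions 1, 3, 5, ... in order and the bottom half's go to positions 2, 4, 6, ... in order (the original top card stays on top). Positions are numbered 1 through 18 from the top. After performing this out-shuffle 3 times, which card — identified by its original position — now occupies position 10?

Work backwards from position 10, undoing one out-shuffle at a time:
10 ← 14 ← 16 ← 17
So the card now at position 10 started at position 17.

17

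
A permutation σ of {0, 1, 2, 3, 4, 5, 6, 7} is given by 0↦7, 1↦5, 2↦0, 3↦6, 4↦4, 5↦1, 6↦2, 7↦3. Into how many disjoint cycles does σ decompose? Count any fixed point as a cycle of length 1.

Cycle decomposition: (0 7 3 6 2) (1 5) (4).
3 cycles.

3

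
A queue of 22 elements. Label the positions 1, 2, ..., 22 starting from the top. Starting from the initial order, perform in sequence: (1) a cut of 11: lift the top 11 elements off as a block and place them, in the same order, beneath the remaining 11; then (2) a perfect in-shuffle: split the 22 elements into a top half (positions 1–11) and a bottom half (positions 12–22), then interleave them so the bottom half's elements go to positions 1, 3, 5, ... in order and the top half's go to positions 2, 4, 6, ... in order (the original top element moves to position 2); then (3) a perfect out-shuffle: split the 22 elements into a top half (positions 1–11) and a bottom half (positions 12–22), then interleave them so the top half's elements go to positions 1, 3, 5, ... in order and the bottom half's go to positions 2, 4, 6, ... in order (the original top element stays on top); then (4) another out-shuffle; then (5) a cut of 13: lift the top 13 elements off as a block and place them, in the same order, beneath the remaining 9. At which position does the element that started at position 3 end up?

Track the element from position 3 forward through each operation:
  after op 1 (cut 11): 3 → 14
  after op 2 (in-shuffle): 14 → 5
  after op 3 (out-shuffle): 5 → 9
  after op 4 (out-shuffle): 9 → 17
  after op 5 (cut 13): 17 → 4

4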